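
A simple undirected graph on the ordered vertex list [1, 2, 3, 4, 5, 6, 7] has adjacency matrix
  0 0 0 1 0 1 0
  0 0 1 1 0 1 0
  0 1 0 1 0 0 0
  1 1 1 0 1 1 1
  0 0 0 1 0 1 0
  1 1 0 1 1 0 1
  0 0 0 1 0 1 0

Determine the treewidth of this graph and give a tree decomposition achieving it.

Treewidth 2.
Bags: B1 = {2, 4, 6}  B2 = {4, 6, 7}  B3 = {1, 4, 6}  B4 = {4, 5, 6}  B5 = {2, 3, 4}
Tree: B1–B2, B2–B3, B3–B4, B1–B5

Every bag has size at most 3, so the width is 3 − 1 = 2 and tw(G) ≤ 2. On the other hand G contains the 3-clique {2, 3, 4}. A clique must lie in a single bag of any decomposition, so no decomposition can have width below 2. Hence tw(G) = 2 exactly.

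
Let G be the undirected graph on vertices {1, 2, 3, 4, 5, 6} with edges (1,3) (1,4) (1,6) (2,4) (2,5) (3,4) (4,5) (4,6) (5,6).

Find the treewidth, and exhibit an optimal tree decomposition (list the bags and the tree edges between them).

Treewidth 2.
One optimal decomposition is:
Bags: B1 = {4, 5, 6}  B2 = {1, 4, 6}  B3 = {2, 4, 5}  B4 = {1, 3, 4}
Tree: B1–B2, B1–B3, B2–B4

Each bag holds 3 vertices, so the decomposition has width 2, which upper-bounds the treewidth. Conversely, {1, 3, 4} is a clique of size 3, and the vertices of any clique must share a bag in every tree decomposition; so some bag has ≥ 3 vertices and tw(G) ≥ 2. Hence tw(G) = 2 exactly.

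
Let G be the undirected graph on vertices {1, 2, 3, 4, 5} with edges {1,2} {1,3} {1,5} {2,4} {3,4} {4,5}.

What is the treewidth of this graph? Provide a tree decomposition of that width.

Treewidth 2.
One optimal decomposition is:
Bags: B1 = {1, 3, 4}  B2 = {1, 2, 4}  B3 = {1, 4, 5}
Tree: B1–B2, B2–B3

The largest bag has 3 vertices, giving width 2; this decomposition certifies tw(G) ≤ 2. For the lower bound, G contains the cycle 4–3–1–2–4, so G is not a forest; only forests have treewidth ≤ 1, hence tw(G) ≥ 2. The upper and lower bounds meet at 2, so that is the treewidth.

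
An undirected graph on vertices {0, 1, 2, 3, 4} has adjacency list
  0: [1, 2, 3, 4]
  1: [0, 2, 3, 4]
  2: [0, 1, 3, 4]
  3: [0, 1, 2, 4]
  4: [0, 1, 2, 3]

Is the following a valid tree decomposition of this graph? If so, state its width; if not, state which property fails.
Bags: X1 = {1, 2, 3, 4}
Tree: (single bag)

No — vertex 0 appears in no bag.

A tree decomposition must satisfy three properties: every vertex lies in some bag; for every edge, both endpoints lie together in some bag; and for every vertex, the bags containing it form a connected subtree. Here vertex 0 appears in no bag, so the decomposition is invalid.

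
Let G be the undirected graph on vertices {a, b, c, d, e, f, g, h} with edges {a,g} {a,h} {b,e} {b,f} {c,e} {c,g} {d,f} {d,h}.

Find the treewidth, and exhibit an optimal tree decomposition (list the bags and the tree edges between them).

Treewidth 2.
One optimal decomposition is:
Bags: B1 = {b, d, f}  B2 = {b, d, e}  B3 = {c, d, e}  B4 = {c, d, g}  B5 = {a, d, g}  B6 = {a, d, h}
Tree: B1–B2, B2–B3, B3–B4, B4–B5, B5–B6

Each bag holds 3 vertices, so the decomposition has width 2, which upper-bounds the treewidth. For the lower bound, G contains the cycle d–f–b–e–c–g–a–h–d, so G is not a forest; only forests have treewidth ≤ 1, hence tw(G) ≥ 2. Combining the bounds, tw(G) = 2.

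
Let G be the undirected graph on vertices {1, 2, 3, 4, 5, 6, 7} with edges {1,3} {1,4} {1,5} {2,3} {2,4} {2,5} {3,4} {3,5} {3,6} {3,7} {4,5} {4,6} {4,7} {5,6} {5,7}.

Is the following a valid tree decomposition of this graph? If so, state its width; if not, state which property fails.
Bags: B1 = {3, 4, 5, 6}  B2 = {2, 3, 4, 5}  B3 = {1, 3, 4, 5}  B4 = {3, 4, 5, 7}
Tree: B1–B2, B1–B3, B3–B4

Yes; width 3.

Every vertex of G appears in some bag (union = {1, 2, 3, 4, 5, 6, 7}); every edge is covered by a bag; and for each vertex v the set of bags containing v is connected in the bag tree. The decomposition is therefore valid. The largest bag has 4 vertices, so the width is 3.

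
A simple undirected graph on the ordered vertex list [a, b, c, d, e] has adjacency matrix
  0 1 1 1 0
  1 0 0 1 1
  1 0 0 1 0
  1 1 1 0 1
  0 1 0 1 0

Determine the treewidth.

2

A width-2 tree decomposition is:
Bags: B1 = {a, b, d}  B2 = {a, c, d}  B3 = {b, d, e}
Tree: B1–B2, B1–B3
Each bag holds 3 vertices, so the decomposition has width 2, which upper-bounds the treewidth. On the other hand G contains the 3-clique {b, d, e}. A clique must lie in a single bag of any decomposition, so no decomposition can have width below 2. Therefore the treewidth is 2.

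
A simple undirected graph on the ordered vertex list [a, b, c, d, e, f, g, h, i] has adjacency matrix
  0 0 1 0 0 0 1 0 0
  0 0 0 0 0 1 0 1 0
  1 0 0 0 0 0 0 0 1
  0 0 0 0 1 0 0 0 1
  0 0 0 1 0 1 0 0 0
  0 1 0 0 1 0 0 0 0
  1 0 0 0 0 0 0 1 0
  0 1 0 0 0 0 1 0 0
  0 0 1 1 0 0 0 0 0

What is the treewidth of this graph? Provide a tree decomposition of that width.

Every bag has size at most 3, so the width is 3 − 1 = 2 and tw(G) ≤ 2. The edges d–e–f–b–h–g–a–c–i–d form a cycle, so G is not a tree and its treewidth is at least 2. Hence tw(G) = 2 exactly.

Treewidth 2.
One optimal decomposition is:
Bags: B1 = {d, e, f}  B2 = {b, d, f}  B3 = {b, d, h}  B4 = {d, g, h}  B5 = {a, d, g}  B6 = {a, c, d}  B7 = {c, d, i}
Tree: B1–B2, B2–B3, B3–B4, B4–B5, B5–B6, B6–B7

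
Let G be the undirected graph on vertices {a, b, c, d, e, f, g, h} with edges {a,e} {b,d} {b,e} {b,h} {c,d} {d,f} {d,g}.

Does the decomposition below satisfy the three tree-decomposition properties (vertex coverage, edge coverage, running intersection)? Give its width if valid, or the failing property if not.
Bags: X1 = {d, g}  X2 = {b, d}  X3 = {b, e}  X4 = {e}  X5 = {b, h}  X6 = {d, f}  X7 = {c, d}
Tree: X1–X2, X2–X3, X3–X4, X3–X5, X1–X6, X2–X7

No — vertex a appears in no bag.

A tree decomposition must satisfy three properties: every vertex lies in some bag; for every edge, both endpoints lie together in some bag; and for every vertex, the bags containing it form a connected subtree. Here vertex a appears in no bag, so the decomposition is invalid.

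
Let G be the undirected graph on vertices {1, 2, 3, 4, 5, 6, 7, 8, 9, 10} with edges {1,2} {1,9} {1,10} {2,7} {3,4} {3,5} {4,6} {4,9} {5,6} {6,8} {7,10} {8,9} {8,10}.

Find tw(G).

A width-2 tree decomposition is:
Bags: B1 = {1, 2, 7}  B2 = {1, 7, 10}  B3 = {1, 9, 10}  B4 = {8, 9, 10}  B5 = {4, 8, 9}  B6 = {4, 6, 8}  B7 = {3, 4, 6}  B8 = {3, 5, 6}
Tree: B1–B2, B2–B3, B3–B4, B4–B5, B5–B6, B6–B7, B7–B8
Each bag holds 3 vertices, so the decomposition has width 2, which upper-bounds the treewidth. Since 2–7–10–1–2 is a cycle in G, G is not acyclic. Forests are exactly the graphs of treewidth ≤ 1, so tw(G) ≥ 2. Hence tw(G) = 2 exactly.

2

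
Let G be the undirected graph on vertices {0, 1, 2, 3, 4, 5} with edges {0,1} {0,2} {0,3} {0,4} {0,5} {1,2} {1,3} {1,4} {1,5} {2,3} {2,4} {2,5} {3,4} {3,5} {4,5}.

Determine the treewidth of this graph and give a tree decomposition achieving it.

Treewidth 5.
Bags: B1 = {0, 1, 2, 3, 4, 5}
Tree: (single bag)

With just one bag of size 6, the width is 6 − 1 = 5, so tw(G) ≤ 5. On the other hand G contains the 6-clique {0, 1, 2, 3, 4, 5}. A clique must lie in a single bag of any decomposition, so no decomposition can have width below 5. Combining the bounds, tw(G) = 5.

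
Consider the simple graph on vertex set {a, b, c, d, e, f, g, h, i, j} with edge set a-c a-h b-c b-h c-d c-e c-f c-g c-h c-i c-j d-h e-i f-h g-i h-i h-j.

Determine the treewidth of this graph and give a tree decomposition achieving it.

Treewidth 2.
One optimal decomposition is:
Bags: B1 = {c, h, i}  B2 = {c, g, i}  B3 = {b, c, h}  B4 = {a, c, h}  B5 = {c, e, i}  B6 = {c, h, j}  B7 = {c, d, h}  B8 = {c, f, h}
Tree: B1–B2, B1–B3, B1–B4, B1–B5, B1–B6, B1–B7, B6–B8

The largest bag has 3 vertices, giving width 2; this decomposition certifies tw(G) ≤ 2. For the lower bound, the 3 vertices {c, g, i} are pairwise adjacent, and any tree decomposition puts a clique entirely inside one bag — forcing width ≥ 2. Therefore the treewidth is 2.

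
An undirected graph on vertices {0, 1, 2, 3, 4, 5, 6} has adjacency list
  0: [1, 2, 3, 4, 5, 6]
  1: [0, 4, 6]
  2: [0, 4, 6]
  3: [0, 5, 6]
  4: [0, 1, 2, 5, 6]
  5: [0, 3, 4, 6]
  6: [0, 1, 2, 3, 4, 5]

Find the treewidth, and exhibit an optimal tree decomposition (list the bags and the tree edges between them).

Treewidth 3.
One such decomposition:
Bags: B1 = {0, 3, 5, 6}  B2 = {0, 4, 5, 6}  B3 = {0, 1, 4, 6}  B4 = {0, 2, 4, 6}
Tree: B1–B2, B2–B3, B2–B4

Each bag holds 4 vertices, so the decomposition has width 3, which upper-bounds the treewidth. For the lower bound, the 4 vertices {0, 3, 5, 6} are pairwise adjacent, and any tree decomposition puts a clique entirely inside one bag — forcing width ≥ 3. The upper and lower bounds meet at 3, so that is the treewidth.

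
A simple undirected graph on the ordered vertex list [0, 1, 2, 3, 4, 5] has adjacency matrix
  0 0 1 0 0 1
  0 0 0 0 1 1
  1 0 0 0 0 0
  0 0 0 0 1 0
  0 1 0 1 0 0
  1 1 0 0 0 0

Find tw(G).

1

A width-1 tree decomposition is:
Bags: B1 = {1, 5}  B2 = {0, 5}  B3 = {1, 4}  B4 = {3, 4}  B5 = {0, 2}
Tree: B1–B2, B1–B3, B3–B4, B2–B5
Each bag holds 2 vertices, so the decomposition has width 1, which upper-bounds the treewidth. Any graph with an edge has treewidth ≥ 1, and G has the edge 5–1. Combining the bounds, tw(G) = 1.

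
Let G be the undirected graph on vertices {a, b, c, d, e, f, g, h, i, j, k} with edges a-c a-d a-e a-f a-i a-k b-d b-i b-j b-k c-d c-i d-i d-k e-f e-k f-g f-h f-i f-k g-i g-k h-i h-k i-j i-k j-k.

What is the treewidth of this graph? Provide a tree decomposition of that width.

Treewidth 3.
Bags: B1 = {a, d, i, k}  B2 = {a, f, i, k}  B3 = {b, d, i, k}  B4 = {a, e, f, k}  B5 = {b, i, j, k}  B6 = {a, c, d, i}  B7 = {f, h, i, k}  B8 = {f, g, i, k}
Tree: B1–B2, B1–B3, B2–B4, B3–B5, B1–B6, B2–B7, B2–B8

Every bag has size at most 4, so the width is 4 − 1 = 3 and tw(G) ≤ 3. On the other hand G contains the 4-clique {a, c, d, i}. A clique must lie in a single bag of any decomposition, so no decomposition can have width below 3. Hence tw(G) = 3 exactly.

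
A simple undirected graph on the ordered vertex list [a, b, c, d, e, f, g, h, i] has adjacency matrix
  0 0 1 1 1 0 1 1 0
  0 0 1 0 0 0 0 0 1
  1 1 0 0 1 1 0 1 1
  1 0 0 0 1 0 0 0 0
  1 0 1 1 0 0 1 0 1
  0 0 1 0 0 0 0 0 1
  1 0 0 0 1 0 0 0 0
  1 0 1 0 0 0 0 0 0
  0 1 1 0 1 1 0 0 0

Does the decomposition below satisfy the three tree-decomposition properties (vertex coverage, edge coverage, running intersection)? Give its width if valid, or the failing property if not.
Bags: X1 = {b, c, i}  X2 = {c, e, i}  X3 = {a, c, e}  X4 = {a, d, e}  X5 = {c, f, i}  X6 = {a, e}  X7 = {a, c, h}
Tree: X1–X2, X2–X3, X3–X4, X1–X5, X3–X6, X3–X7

No — vertex g appears in no bag.

A tree decomposition must satisfy three properties: every vertex lies in some bag; for every edge, both endpoints lie together in some bag; and for every vertex, the bags containing it form a connected subtree. Here vertex g appears in no bag, so the decomposition is invalid.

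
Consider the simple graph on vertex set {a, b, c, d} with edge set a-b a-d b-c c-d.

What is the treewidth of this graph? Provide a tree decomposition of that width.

The largest bag has 3 vertices, giving width 2; this decomposition certifies tw(G) ≤ 2. The edges a–b–c–d–a form a cycle, so G is not a tree and its treewidth is at least 2. The upper and lower bounds meet at 2, so that is the treewidth.

Treewidth 2.
One such decomposition:
Bags: B1 = {a, b, c}  B2 = {a, c, d}
Tree: B1–B2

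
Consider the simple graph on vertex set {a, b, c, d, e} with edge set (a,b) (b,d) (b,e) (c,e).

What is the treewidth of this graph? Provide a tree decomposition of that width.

Treewidth 1.
One optimal decomposition is:
Bags: B1 = {b, e}  B2 = {b, d}  B3 = {c, e}  B4 = {a, b}
Tree: B1–B2, B1–B3, B2–B4

The largest bag has 2 vertices, giving width 1; this decomposition certifies tw(G) ≤ 1. Since G has at least one edge (e.g. b–e), it is not an edgeless graph, so tw(G) ≥ 1. Hence tw(G) = 1 exactly.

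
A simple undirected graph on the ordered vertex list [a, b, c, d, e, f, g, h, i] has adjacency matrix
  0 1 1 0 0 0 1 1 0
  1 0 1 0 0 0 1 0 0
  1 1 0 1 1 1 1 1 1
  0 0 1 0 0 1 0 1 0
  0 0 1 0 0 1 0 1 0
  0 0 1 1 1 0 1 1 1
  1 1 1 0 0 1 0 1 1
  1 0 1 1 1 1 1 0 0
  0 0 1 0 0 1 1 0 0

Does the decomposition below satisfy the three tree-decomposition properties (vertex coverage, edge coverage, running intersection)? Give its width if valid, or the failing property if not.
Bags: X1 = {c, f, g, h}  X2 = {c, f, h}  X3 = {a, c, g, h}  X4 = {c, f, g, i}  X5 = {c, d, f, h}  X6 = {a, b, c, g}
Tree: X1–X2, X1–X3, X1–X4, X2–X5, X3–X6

A tree decomposition must satisfy three properties: every vertex lies in some bag; for every edge, both endpoints lie together in some bag; and for every vertex, the bags containing it form a connected subtree. Here vertex e appears in no bag, so the decomposition is invalid.

No — vertex e appears in no bag.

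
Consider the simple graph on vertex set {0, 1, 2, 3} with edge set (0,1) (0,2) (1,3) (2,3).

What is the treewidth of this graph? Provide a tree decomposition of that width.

Treewidth 2.
One optimal decomposition is:
Bags: B1 = {0, 1, 2}  B2 = {1, 2, 3}
Tree: B1–B2

The largest bag has 3 vertices, giving width 2; this decomposition certifies tw(G) ≤ 2. The edges 1–0–2–3–1 form a cycle, so G is not a tree and its treewidth is at least 2. The upper and lower bounds meet at 2, so that is the treewidth.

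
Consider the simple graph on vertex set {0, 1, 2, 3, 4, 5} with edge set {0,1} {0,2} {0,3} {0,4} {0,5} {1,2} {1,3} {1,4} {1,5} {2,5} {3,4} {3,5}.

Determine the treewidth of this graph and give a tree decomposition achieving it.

The largest bag has 4 vertices, giving width 3; this decomposition certifies tw(G) ≤ 3. For the lower bound, the 4 vertices {0, 1, 2, 5} are pairwise adjacent, and any tree decomposition puts a clique entirely inside one bag — forcing width ≥ 3. The upper and lower bounds meet at 3, so that is the treewidth.

Treewidth 3.
Bags: B1 = {0, 1, 3, 4}  B2 = {0, 1, 3, 5}  B3 = {0, 1, 2, 5}
Tree: B1–B2, B2–B3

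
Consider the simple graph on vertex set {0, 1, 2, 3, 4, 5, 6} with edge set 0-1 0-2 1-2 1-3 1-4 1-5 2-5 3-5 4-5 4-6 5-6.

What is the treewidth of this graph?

2

A width-2 tree decomposition is:
Bags: B1 = {1, 4, 5}  B2 = {1, 2, 5}  B3 = {1, 3, 5}  B4 = {0, 1, 2}  B5 = {4, 5, 6}
Tree: B1–B2, B2–B3, B2–B4, B1–B5
The largest bag has 3 vertices, giving width 2; this decomposition certifies tw(G) ≤ 2. Conversely, {0, 1, 2} is a clique of size 3, and the vertices of any clique must share a bag in every tree decomposition; so some bag has ≥ 3 vertices and tw(G) ≥ 2. Combining the bounds, tw(G) = 2.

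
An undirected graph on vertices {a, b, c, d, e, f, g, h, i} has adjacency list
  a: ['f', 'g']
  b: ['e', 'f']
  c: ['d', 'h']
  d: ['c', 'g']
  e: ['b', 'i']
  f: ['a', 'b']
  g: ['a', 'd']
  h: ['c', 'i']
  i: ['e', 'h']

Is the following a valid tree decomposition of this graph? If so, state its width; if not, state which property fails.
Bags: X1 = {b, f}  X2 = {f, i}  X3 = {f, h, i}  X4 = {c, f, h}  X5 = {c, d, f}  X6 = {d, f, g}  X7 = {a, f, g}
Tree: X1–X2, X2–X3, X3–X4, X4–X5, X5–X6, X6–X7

A tree decomposition must satisfy three properties: every vertex lies in some bag; for every edge, both endpoints lie together in some bag; and for every vertex, the bags containing it form a connected subtree. Here vertex e appears in no bag, so the decomposition is invalid.

No — vertex e appears in no bag.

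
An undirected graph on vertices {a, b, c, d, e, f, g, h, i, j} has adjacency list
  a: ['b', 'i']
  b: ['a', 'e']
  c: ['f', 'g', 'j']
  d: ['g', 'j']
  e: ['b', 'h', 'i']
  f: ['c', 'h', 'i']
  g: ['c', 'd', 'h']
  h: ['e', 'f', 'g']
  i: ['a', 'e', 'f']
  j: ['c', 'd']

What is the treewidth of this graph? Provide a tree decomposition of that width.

Treewidth 2.
Bags: B1 = {a, b, i}  B2 = {b, e, i}  B3 = {e, f, i}  B4 = {e, f, h}  B5 = {c, f, h}  B6 = {c, g, h}  B7 = {c, g, j}  B8 = {d, g, j}
Tree: B1–B2, B2–B3, B3–B4, B4–B5, B5–B6, B6–B7, B7–B8

Every bag has size at most 3, so the width is 3 − 1 = 2 and tw(G) ≤ 2. The edges a–b–e–i–a form a cycle, so G is not a tree and its treewidth is at least 2. Therefore the treewidth is 2.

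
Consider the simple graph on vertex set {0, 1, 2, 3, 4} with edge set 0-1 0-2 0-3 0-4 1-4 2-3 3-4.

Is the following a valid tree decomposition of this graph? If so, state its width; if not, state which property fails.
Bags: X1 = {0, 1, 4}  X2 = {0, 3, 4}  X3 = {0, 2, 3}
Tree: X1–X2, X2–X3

Vertex coverage: the bags together contain {0, 1, 2, 3, 4}, the full vertex set. Edge coverage: each edge of G has both endpoints in at least one bag. Running intersection: for every vertex, the bags containing it form a connected subtree. All three properties hold, so this is a valid tree decomposition of width max|bag| − 1 = 2, and hence tw(G) ≤ 2.

Yes; width 2.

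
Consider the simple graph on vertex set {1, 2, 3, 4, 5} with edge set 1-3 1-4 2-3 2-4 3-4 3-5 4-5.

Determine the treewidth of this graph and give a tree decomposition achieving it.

Treewidth 2.
One optimal decomposition is:
Bags: B1 = {1, 3, 4}  B2 = {2, 3, 4}  B3 = {3, 4, 5}
Tree: B1–B2, B2–B3

Each bag holds 3 vertices, so the decomposition has width 2, which upper-bounds the treewidth. For the lower bound, the 3 vertices {1, 3, 4} are pairwise adjacent, and any tree decomposition puts a clique entirely inside one bag — forcing width ≥ 2. Hence tw(G) = 2 exactly.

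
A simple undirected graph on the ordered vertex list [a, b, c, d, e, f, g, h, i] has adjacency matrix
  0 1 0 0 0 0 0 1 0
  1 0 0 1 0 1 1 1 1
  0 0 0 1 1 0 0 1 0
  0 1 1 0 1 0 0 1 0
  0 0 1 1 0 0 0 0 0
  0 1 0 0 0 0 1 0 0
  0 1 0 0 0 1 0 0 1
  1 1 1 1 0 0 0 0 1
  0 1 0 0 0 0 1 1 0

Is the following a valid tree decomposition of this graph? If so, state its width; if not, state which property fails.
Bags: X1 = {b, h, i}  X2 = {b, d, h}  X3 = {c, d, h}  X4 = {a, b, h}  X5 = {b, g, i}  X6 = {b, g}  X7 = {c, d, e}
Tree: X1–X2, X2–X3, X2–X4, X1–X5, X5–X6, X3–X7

A tree decomposition must satisfy three properties: every vertex lies in some bag; for every edge, both endpoints lie together in some bag; and for every vertex, the bags containing it form a connected subtree. Here vertex f appears in no bag, so the decomposition is invalid.

No — vertex f appears in no bag.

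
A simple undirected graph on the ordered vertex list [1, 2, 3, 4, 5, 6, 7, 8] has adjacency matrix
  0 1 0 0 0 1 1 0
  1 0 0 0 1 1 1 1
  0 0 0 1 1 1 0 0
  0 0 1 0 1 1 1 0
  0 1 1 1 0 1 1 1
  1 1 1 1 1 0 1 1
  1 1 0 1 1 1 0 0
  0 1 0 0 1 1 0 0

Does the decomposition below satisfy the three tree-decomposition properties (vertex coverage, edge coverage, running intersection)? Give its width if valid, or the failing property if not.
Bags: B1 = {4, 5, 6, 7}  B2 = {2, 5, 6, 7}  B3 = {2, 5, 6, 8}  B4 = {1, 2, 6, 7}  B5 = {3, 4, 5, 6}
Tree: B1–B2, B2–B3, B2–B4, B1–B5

Yes; width 3.

Every vertex of G appears in some bag (union = {1, 2, 3, 4, 5, 6, 7, 8}); every edge is covered by a bag; and for each vertex v the set of bags containing v is connected in the bag tree. The decomposition is therefore valid. The largest bag has 4 vertices, so the width is 3.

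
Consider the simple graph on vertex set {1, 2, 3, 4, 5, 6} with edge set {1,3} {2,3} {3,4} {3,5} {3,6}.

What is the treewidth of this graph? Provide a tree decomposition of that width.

Treewidth 1.
One such decomposition:
Bags: B1 = {3, 5}  B2 = {3, 6}  B3 = {2, 3}  B4 = {3, 4}  B5 = {1, 3}
Tree: B1–B2, B1–B3, B1–B4, B3–B5

Each bag holds 2 vertices, so the decomposition has width 1, which upper-bounds the treewidth. Since G has at least one edge (e.g. 5–3), it is not an edgeless graph, so tw(G) ≥ 1. Therefore the treewidth is 1.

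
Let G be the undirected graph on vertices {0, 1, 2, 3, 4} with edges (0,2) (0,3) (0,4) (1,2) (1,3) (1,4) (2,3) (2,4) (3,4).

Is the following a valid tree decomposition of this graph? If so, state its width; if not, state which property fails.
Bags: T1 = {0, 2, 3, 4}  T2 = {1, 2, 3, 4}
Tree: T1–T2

Every vertex of G appears in some bag (union = {0, 1, 2, 3, 4}); every edge is covered by a bag; and for each vertex v the set of bags containing v is connected in the bag tree. The decomposition is therefore valid. The largest bag has 4 vertices, so the width is 3.

Yes; width 3.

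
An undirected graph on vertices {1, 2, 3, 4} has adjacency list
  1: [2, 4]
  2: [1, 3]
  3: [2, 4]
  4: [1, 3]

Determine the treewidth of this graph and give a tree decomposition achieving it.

Each bag holds 3 vertices, so the decomposition has width 2, which upper-bounds the treewidth. Since 2–1–4–3–2 is a cycle in G, G is not acyclic. Forests are exactly the graphs of treewidth ≤ 1, so tw(G) ≥ 2. The upper and lower bounds meet at 2, so that is the treewidth.

Treewidth 2.
One such decomposition:
Bags: B1 = {1, 2, 4}  B2 = {2, 3, 4}
Tree: B1–B2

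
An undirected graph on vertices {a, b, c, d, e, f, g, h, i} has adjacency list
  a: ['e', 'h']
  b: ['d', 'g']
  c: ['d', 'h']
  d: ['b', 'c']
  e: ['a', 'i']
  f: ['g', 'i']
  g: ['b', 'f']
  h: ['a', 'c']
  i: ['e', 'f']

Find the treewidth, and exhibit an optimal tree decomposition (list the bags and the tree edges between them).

Every bag has size at most 3, so the width is 3 − 1 = 2 and tw(G) ≤ 2. Since h–c–d–b–g–f–i–e–a–h is a cycle in G, G is not acyclic. Forests are exactly the graphs of treewidth ≤ 1, so tw(G) ≥ 2. The upper and lower bounds meet at 2, so that is the treewidth.

Treewidth 2.
One such decomposition:
Bags: B1 = {c, d, h}  B2 = {b, d, h}  B3 = {b, g, h}  B4 = {f, g, h}  B5 = {f, h, i}  B6 = {e, h, i}  B7 = {a, e, h}
Tree: B1–B2, B2–B3, B3–B4, B4–B5, B5–B6, B6–B7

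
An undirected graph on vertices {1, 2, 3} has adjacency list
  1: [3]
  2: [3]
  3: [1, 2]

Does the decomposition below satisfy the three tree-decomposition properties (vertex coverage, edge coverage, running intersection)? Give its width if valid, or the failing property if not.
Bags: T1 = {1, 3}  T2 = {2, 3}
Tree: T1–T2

Yes; width 1.

Vertex coverage: the bags together contain {1, 2, 3}, the full vertex set. Edge coverage: each edge of G has both endpoints in at least one bag. Running intersection: for every vertex, the bags containing it form a connected subtree. All three properties hold, so this is a valid tree decomposition of width max|bag| − 1 = 1, and hence tw(G) ≤ 1.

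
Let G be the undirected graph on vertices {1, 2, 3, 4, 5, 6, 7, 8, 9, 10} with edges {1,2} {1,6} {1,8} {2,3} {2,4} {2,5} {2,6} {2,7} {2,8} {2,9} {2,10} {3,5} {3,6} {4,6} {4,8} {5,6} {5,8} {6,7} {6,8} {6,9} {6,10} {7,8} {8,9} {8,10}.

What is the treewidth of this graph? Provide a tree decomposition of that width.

Each bag holds 4 vertices, so the decomposition has width 3, which upper-bounds the treewidth. On the other hand G contains the 4-clique {1, 2, 6, 8}. A clique must lie in a single bag of any decomposition, so no decomposition can have width below 3. Hence tw(G) = 3 exactly.

Treewidth 3.
Bags: B1 = {2, 5, 6, 8}  B2 = {2, 6, 8, 10}  B3 = {2, 6, 8, 9}  B4 = {1, 2, 6, 8}  B5 = {2, 3, 5, 6}  B6 = {2, 4, 6, 8}  B7 = {2, 6, 7, 8}
Tree: B1–B2, B2–B3, B1–B4, B1–B5, B3–B6, B4–B7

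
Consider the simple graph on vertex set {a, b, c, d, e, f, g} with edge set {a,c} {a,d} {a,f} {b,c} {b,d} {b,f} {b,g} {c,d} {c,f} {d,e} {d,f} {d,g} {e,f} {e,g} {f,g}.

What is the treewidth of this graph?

A width-3 tree decomposition is:
Bags: B1 = {b, d, f, g}  B2 = {b, c, d, f}  B3 = {d, e, f, g}  B4 = {a, c, d, f}
Tree: B1–B2, B1–B3, B2–B4
Every bag has size at most 4, so the width is 4 − 1 = 3 and tw(G) ≤ 3. For the lower bound, the 4 vertices {d, e, f, g} are pairwise adjacent, and any tree decomposition puts a clique entirely inside one bag — forcing width ≥ 3. Combining the bounds, tw(G) = 3.

3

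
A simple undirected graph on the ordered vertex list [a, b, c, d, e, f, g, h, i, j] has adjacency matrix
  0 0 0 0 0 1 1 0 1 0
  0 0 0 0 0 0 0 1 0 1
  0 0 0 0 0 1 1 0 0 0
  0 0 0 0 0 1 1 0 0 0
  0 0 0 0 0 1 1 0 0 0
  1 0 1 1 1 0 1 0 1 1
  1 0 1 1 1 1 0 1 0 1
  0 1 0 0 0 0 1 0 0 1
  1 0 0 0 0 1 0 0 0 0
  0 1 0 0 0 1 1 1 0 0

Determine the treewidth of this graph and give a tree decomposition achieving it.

The largest bag has 3 vertices, giving width 2; this decomposition certifies tw(G) ≤ 2. Conversely, {g, h, j} is a clique of size 3, and the vertices of any clique must share a bag in every tree decomposition; so some bag has ≥ 3 vertices and tw(G) ≥ 2. The upper and lower bounds meet at 2, so that is the treewidth.

Treewidth 2.
One such decomposition:
Bags: B1 = {f, g, j}  B2 = {c, f, g}  B3 = {g, h, j}  B4 = {d, f, g}  B5 = {a, f, g}  B6 = {e, f, g}  B7 = {a, f, i}  B8 = {b, h, j}
Tree: B1–B2, B1–B3, B2–B4, B2–B5, B2–B6, B5–B7, B3–B8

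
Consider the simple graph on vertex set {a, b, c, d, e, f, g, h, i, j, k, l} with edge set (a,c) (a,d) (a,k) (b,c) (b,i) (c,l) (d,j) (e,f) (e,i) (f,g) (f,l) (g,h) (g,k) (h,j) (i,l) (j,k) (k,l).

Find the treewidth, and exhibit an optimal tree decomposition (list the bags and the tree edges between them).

Each bag holds 4 vertices, so the decomposition has width 3, which upper-bounds the treewidth. For the lower bound: the 4 vertex sets {b,e,i}, {f}, {l}, {a,c,g,k} are disjoint, each induces a connected subgraph, and every pair is joined by at least one edge of G. Contracting each set to a single vertex therefore yields K_{4} as a minor, and since treewidth is minor-monotone, tw(G) ≥ tw(K_{4}) = 3. Combining the bounds, tw(G) = 3.

Treewidth 3.
Bags: B1 = {b, e, f, i}  B2 = {b, f, i, l}  B3 = {b, c, f, l}  B4 = {c, f, g, l}  B5 = {c, g, k, l}  B6 = {a, c, g, k}  B7 = {a, g, h, k}  B8 = {a, h, j, k}  B9 = {a, d, h, j}
Tree: B1–B2, B2–B3, B3–B4, B4–B5, B5–B6, B6–B7, B7–B8, B8–B9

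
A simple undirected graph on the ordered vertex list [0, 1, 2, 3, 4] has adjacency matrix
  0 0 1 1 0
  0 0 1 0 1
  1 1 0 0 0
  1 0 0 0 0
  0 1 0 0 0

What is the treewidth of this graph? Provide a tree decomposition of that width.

Treewidth 1.
Bags: B1 = {1, 4}  B2 = {1, 2}  B3 = {0, 2}  B4 = {0, 3}
Tree: B1–B2, B2–B3, B3–B4

Every bag has size at most 2, so the width is 2 − 1 = 1 and tw(G) ≤ 1. G has an edge, so its treewidth is at least 1. Therefore the treewidth is 1.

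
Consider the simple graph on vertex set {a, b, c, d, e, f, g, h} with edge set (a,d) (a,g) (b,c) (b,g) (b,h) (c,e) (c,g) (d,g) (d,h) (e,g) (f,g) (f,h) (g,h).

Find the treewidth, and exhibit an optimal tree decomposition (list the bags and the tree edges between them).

Treewidth 2.
One such decomposition:
Bags: B1 = {b, c, g}  B2 = {b, g, h}  B3 = {d, g, h}  B4 = {c, e, g}  B5 = {f, g, h}  B6 = {a, d, g}
Tree: B1–B2, B2–B3, B1–B4, B3–B5, B3–B6

Each bag holds 3 vertices, so the decomposition has width 2, which upper-bounds the treewidth. Conversely, {c, e, g} is a clique of size 3, and the vertices of any clique must share a bag in every tree decomposition; so some bag has ≥ 3 vertices and tw(G) ≥ 2. Combining the bounds, tw(G) = 2.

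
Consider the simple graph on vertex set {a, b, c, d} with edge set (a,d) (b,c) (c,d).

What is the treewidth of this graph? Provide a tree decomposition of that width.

Treewidth 1.
Bags: B1 = {b, c}  B2 = {c, d}  B3 = {a, d}
Tree: B1–B2, B2–B3

Every bag has size at most 2, so the width is 2 − 1 = 1 and tw(G) ≤ 1. Any graph with an edge has treewidth ≥ 1, and G has the edge b–c. The upper and lower bounds meet at 1, so that is the treewidth.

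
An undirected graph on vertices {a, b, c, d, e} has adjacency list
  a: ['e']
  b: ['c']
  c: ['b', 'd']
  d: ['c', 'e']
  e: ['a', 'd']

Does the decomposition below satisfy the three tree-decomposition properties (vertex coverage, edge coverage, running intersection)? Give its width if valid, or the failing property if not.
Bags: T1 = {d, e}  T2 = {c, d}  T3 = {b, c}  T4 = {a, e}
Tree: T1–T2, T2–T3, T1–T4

Yes; width 1.

Vertex coverage: the bags together contain {a, b, c, d, e}, the full vertex set. Edge coverage: each edge of G has both endpoints in at least one bag. Running intersection: for every vertex, the bags containing it form a connected subtree. All three properties hold, so this is a valid tree decomposition of width max|bag| − 1 = 1, and hence tw(G) ≤ 1.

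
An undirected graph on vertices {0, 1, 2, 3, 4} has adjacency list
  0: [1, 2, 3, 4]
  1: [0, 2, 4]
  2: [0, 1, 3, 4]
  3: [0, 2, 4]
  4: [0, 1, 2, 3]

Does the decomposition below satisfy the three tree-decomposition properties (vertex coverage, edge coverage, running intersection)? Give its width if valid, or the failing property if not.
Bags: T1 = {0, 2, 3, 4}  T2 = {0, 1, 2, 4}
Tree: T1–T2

Yes; width 3.

Vertex coverage: the bags together contain {0, 1, 2, 3, 4}, the full vertex set. Edge coverage: each edge of G has both endpoints in at least one bag. Running intersection: for every vertex, the bags containing it form a connected subtree. All three properties hold, so this is a valid tree decomposition of width max|bag| − 1 = 3, and hence tw(G) ≤ 3.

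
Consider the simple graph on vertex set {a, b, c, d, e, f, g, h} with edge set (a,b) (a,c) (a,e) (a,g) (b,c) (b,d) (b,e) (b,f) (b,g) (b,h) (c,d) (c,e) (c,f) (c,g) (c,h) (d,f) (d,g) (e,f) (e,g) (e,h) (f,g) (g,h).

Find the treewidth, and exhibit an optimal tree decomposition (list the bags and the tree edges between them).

Treewidth 4.
One optimal decomposition is:
Bags: B1 = {b, c, d, f, g}  B2 = {b, c, e, f, g}  B3 = {a, b, c, e, g}  B4 = {b, c, e, g, h}
Tree: B1–B2, B2–B3, B3–B4

The largest bag has 5 vertices, giving width 4; this decomposition certifies tw(G) ≤ 4. On the other hand G contains the 5-clique {b, c, d, f, g}. A clique must lie in a single bag of any decomposition, so no decomposition can have width below 4. Combining the bounds, tw(G) = 4.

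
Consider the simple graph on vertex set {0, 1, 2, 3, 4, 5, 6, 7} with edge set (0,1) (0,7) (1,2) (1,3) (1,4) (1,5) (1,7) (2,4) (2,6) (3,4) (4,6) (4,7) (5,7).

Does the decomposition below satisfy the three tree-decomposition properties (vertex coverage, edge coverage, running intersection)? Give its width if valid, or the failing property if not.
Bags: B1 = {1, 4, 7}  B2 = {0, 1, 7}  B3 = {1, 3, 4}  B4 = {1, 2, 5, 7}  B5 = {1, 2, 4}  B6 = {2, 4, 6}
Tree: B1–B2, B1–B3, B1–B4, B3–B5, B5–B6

A tree decomposition must satisfy three properties: every vertex lies in some bag; for every edge, both endpoints lie together in some bag; and for every vertex, the bags containing it form a connected subtree. Here bags containing vertex 2 are not connected in the tree, so the decomposition is invalid.

No — bags containing vertex 2 are not connected in the tree.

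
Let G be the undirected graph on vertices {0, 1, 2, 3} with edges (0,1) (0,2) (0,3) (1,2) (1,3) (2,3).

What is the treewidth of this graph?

A width-3 tree decomposition is:
Bags: B1 = {0, 1, 2, 3}
Tree: (single bag)
With just one bag of size 4, the width is 4 − 1 = 3, so tw(G) ≤ 3. On the other hand G contains the 4-clique {0, 1, 2, 3}. A clique must lie in a single bag of any decomposition, so no decomposition can have width below 3. Combining the bounds, tw(G) = 3.

3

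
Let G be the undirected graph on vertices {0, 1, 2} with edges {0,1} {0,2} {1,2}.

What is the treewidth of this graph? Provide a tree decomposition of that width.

With just one bag of size 3, the width is 3 − 1 = 2, so tw(G) ≤ 2. Conversely, {0, 1, 2} is a clique of size 3, and the vertices of any clique must share a bag in every tree decomposition; so some bag has ≥ 3 vertices and tw(G) ≥ 2. Hence tw(G) = 2 exactly.

Treewidth 2.
Bags: B1 = {0, 1, 2}
Tree: (single bag)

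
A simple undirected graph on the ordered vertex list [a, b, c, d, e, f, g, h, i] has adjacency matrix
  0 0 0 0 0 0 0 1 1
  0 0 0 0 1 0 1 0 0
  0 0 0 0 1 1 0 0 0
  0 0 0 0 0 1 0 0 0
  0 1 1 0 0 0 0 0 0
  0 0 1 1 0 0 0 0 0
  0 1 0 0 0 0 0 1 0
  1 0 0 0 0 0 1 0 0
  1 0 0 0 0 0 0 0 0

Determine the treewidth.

1

A width-1 tree decomposition is:
Bags: B1 = {a, i}  B2 = {a, h}  B3 = {g, h}  B4 = {b, g}  B5 = {b, e}  B6 = {c, e}  B7 = {c, f}  B8 = {d, f}
Tree: B1–B2, B2–B3, B3–B4, B4–B5, B5–B6, B6–B7, B7–B8
Every bag has size at most 2, so the width is 2 − 1 = 1 and tw(G) ≤ 1. Since G has at least one edge (e.g. i–a), it is not an edgeless graph, so tw(G) ≥ 1. Combining the bounds, tw(G) = 1.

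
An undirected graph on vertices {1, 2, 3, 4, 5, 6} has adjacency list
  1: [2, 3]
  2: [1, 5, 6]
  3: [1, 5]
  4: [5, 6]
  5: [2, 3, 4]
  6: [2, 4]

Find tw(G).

A width-2 tree decomposition is:
Bags: B1 = {4, 5, 6}  B2 = {2, 5, 6}  B3 = {2, 3, 5}  B4 = {1, 2, 3}
Tree: B1–B2, B2–B3, B3–B4
Every bag has size at most 3, so the width is 3 − 1 = 2 and tw(G) ≤ 2. Since 4–6–2–5–4 is a cycle in G, G is not acyclic. Forests are exactly the graphs of treewidth ≤ 1, so tw(G) ≥ 2. The upper and lower bounds meet at 2, so that is the treewidth.

2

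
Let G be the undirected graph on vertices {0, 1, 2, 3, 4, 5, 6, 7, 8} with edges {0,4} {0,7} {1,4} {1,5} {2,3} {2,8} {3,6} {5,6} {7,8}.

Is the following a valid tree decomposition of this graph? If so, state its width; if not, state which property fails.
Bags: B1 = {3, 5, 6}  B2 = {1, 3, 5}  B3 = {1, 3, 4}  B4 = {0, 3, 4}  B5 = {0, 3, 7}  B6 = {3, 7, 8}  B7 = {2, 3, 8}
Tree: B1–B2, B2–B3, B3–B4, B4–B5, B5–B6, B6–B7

Every vertex of G appears in some bag (union = {0, 1, 2, 3, 4, 5, 6, 7, 8}); every edge is covered by a bag; and for each vertex v the set of bags containing v is connected in the bag tree. The decomposition is therefore valid. The largest bag has 3 vertices, so the width is 2.

Yes; width 2.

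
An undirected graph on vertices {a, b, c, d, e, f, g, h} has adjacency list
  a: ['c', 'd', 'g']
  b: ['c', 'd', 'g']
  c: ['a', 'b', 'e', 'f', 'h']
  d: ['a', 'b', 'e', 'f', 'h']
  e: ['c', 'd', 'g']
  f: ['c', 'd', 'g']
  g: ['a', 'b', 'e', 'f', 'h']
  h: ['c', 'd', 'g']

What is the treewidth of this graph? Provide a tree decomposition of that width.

Each bag holds 4 vertices, so the decomposition has width 3, which upper-bounds the treewidth. For the lower bound: the 4 vertex sets {b,c}, {e,g}, {d}, {h} are disjoint, each induces a connected subgraph, and every pair is joined by at least one edge of G. Contracting each set to a single vertex therefore yields K_{4} as a minor, and since treewidth is minor-monotone, tw(G) ≥ tw(K_{4}) = 3. Therefore the treewidth is 3.

Treewidth 3.
Bags: B1 = {b, c, d, g}  B2 = {c, d, e, g}  B3 = {c, d, g, h}  B4 = {a, c, d, g}  B5 = {c, d, f, g}
Tree: B1–B2, B2–B3, B3–B4, B4–B5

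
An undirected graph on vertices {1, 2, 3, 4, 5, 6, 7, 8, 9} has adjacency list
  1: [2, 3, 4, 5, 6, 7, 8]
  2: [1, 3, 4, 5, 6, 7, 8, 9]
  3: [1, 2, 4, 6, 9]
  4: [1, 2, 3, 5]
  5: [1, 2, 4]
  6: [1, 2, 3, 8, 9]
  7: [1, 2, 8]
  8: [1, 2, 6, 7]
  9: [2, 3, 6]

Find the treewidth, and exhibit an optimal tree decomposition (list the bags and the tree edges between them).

The largest bag has 4 vertices, giving width 3; this decomposition certifies tw(G) ≤ 3. For the lower bound, the 4 vertices {1, 2, 6, 8} are pairwise adjacent, and any tree decomposition puts a clique entirely inside one bag — forcing width ≥ 3. Combining the bounds, tw(G) = 3.

Treewidth 3.
One optimal decomposition is:
Bags: B1 = {1, 2, 6, 8}  B2 = {1, 2, 7, 8}  B3 = {1, 2, 3, 6}  B4 = {1, 2, 3, 4}  B5 = {2, 3, 6, 9}  B6 = {1, 2, 4, 5}
Tree: B1–B2, B1–B3, B3–B4, B3–B5, B4–B6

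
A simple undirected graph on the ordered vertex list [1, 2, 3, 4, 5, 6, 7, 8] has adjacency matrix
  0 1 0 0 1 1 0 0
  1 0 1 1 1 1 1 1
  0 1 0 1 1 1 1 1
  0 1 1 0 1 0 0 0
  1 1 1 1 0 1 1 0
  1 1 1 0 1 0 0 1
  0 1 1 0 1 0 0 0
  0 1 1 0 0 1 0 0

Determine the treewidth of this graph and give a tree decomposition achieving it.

Treewidth 3.
One optimal decomposition is:
Bags: B1 = {2, 3, 5, 6}  B2 = {1, 2, 5, 6}  B3 = {2, 3, 4, 5}  B4 = {2, 3, 5, 7}  B5 = {2, 3, 6, 8}
Tree: B1–B2, B1–B3, B3–B4, B1–B5

Each bag holds 4 vertices, so the decomposition has width 3, which upper-bounds the treewidth. Conversely, {1, 2, 5, 6} is a clique of size 4, and the vertices of any clique must share a bag in every tree decomposition; so some bag has ≥ 4 vertices and tw(G) ≥ 3. Hence tw(G) = 3 exactly.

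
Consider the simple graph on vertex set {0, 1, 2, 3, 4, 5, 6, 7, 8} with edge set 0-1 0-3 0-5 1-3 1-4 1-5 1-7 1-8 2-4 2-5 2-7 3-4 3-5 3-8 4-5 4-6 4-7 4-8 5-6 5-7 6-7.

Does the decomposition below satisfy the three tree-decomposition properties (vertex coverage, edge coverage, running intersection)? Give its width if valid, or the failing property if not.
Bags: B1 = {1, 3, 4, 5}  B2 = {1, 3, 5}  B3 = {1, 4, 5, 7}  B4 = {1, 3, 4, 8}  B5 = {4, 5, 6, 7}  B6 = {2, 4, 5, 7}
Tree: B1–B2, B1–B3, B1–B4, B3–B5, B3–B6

A tree decomposition must satisfy three properties: every vertex lies in some bag; for every edge, both endpoints lie together in some bag; and for every vertex, the bags containing it form a connected subtree. Here vertex 0 appears in no bag, so the decomposition is invalid.

No — vertex 0 appears in no bag.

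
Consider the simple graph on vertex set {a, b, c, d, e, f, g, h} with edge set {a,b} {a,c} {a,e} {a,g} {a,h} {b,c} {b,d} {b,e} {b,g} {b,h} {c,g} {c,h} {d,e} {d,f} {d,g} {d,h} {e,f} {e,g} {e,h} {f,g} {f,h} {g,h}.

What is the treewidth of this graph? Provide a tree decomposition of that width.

Each bag holds 5 vertices, so the decomposition has width 4, which upper-bounds the treewidth. Conversely, {d, e, f, g, h} is a clique of size 5, and the vertices of any clique must share a bag in every tree decomposition; so some bag has ≥ 5 vertices and tw(G) ≥ 4. Therefore the treewidth is 4.

Treewidth 4.
Bags: B1 = {a, b, e, g, h}  B2 = {b, d, e, g, h}  B3 = {a, b, c, g, h}  B4 = {d, e, f, g, h}
Tree: B1–B2, B1–B3, B2–B4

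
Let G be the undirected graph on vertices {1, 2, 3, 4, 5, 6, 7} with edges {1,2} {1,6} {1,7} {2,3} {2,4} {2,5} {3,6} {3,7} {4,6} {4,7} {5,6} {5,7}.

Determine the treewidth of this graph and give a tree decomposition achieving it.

The largest bag has 4 vertices, giving width 3; this decomposition certifies tw(G) ≤ 3. For the lower bound: the 4 vertex sets {1,7}, {5,6}, {2}, {3} are disjoint, each induces a connected subgraph, and every pair is joined by at least one edge of G. Contracting each set to a single vertex therefore yields K_{4} as a minor, and since treewidth is minor-monotone, tw(G) ≥ tw(K_{4}) = 3. Therefore the treewidth is 3.

Treewidth 3.
One optimal decomposition is:
Bags: B1 = {1, 2, 6, 7}  B2 = {2, 5, 6, 7}  B3 = {2, 3, 6, 7}  B4 = {2, 4, 6, 7}
Tree: B1–B2, B2–B3, B3–B4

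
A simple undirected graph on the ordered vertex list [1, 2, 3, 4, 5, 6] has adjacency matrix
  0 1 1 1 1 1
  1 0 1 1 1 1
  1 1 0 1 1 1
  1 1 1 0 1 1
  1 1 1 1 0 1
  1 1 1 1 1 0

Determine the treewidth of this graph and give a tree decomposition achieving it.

A single bag containing all 6 vertices is trivially a valid decomposition of width 5. Conversely, {1, 2, 3, 4, 5, 6} is a clique of size 6, and the vertices of any clique must share a bag in every tree decomposition; so some bag has ≥ 6 vertices and tw(G) ≥ 5. Hence tw(G) = 5 exactly.

Treewidth 5.
Bags: B1 = {1, 2, 3, 4, 5, 6}
Tree: (single bag)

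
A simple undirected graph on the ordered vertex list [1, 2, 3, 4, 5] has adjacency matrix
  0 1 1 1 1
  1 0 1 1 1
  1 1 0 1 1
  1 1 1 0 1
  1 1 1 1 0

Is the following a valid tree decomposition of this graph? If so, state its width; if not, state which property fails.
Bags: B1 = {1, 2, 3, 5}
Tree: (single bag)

No — vertex 4 appears in no bag.

A tree decomposition must satisfy three properties: every vertex lies in some bag; for every edge, both endpoints lie together in some bag; and for every vertex, the bags containing it form a connected subtree. Here vertex 4 appears in no bag, so the decomposition is invalid.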